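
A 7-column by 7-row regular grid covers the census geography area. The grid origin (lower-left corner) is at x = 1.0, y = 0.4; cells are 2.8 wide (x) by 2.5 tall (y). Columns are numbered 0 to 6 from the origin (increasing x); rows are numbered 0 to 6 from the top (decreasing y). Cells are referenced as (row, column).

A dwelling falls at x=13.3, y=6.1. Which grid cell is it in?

Column index: ⌊(13.3 − 1.0) / 2.8⌋ = ⌊4.393⌋ = 4
Row offset from origin: ⌊(6.1 − 0.4) / 2.5⌋ = ⌊2.280⌋ = 2 → row 4 (counted from top)

(4, 4)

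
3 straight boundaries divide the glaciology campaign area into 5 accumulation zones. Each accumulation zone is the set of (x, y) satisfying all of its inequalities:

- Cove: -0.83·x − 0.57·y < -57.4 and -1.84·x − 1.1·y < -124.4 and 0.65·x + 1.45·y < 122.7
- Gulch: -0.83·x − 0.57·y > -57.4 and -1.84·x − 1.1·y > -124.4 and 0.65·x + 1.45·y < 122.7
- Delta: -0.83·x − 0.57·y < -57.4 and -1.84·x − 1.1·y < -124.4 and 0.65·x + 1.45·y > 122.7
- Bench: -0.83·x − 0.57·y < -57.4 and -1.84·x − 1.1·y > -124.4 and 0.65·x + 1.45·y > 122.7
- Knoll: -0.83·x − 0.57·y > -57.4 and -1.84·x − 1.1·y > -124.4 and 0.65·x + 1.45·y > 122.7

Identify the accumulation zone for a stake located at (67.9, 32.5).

-0.83·67.9 − 0.57·32.5 = -74.882, which is < -57.4
-1.84·67.9 − 1.1·32.5 = -160.686, which is < -124.4
0.65·67.9 + 1.45·32.5 = 91.260, which is < 122.7
This sign pattern matches Cove.

Cove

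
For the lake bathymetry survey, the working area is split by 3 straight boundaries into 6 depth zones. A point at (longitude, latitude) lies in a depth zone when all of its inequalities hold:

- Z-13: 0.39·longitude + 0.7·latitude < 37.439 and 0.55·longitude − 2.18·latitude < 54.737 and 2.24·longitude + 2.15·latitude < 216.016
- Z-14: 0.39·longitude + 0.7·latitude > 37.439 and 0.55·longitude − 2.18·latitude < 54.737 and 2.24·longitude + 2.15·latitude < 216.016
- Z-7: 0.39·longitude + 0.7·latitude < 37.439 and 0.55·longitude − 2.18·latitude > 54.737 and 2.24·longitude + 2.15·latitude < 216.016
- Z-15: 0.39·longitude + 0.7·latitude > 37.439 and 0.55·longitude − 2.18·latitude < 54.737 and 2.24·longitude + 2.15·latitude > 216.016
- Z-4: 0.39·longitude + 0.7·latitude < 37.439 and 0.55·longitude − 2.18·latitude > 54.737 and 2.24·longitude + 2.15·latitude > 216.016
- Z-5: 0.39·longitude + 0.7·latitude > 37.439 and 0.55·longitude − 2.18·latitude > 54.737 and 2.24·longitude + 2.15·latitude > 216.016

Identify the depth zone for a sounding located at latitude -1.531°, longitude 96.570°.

0.39·96.570 + 0.7·-1.531 = 36.591, which is < 37.439
0.55·96.570 − 2.18·-1.531 = 56.451, which is > 54.737
2.24·96.570 + 2.15·-1.531 = 213.025, which is < 216.016
This sign pattern matches Z-7.

Z-7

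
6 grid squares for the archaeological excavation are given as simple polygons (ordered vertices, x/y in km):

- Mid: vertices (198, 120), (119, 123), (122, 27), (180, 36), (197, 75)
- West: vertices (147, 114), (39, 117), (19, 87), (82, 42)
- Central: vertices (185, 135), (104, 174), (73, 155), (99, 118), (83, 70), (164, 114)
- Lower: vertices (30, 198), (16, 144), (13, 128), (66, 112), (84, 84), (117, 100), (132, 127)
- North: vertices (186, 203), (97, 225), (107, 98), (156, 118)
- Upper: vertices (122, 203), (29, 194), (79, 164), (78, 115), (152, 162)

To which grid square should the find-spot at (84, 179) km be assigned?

Cast a ray rightward from (84, 179). For each polygon, the edges (by vertex number in listed order) whose endpoints lie on opposite sides of y = 179, where each meets that height, and whether that is right or left of the point:
Mid: no edge straddles that height → 0 crossings.
West: no edge straddles that height → 0 crossings.
Central: no edge straddles that height → 0 crossings.
Lower: 1–2 at x≈25.1 (left), 7–1 at x≈57.3 (left) → 0 crossings.
North: 2–3 at x≈100.6 (right), 4–1 at x≈177.5 (right) → 2 crossings.
Upper: 2–3 at x≈54.0 (left), 5–1 at x≈139.6 (right) → 1 crossing.
Only Upper has an odd count, so the point is inside Upper.

Upper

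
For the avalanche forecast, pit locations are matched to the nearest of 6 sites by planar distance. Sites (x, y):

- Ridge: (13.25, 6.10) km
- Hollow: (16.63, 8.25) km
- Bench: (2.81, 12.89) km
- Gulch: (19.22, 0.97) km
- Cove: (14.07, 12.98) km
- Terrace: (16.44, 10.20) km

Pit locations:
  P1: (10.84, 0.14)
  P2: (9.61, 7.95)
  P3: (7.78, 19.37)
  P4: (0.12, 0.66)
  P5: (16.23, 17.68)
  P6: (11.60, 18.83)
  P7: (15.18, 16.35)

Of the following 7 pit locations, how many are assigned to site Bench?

2

P1 → Ridge
P2 → Ridge
P3 → Bench
P4 → Bench
P5 → Cove
P6 → Cove
P7 → Cove
2 of the 7 go to Bench.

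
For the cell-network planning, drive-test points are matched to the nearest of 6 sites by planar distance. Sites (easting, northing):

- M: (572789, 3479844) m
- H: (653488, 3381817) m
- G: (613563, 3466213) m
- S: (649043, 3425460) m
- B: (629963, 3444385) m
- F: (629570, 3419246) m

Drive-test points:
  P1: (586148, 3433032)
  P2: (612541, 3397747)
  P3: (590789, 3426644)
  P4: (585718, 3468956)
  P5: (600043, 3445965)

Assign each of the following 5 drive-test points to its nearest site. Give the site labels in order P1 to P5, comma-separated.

G, F, F, M, G

P1 → G (d²=1852560986.00)
P2 → F (d²=752193842.00)
P3 → F (d²=1558696365.00)
P4 → M (d²=285707585.00)
P5 → G (d²=592771904.00)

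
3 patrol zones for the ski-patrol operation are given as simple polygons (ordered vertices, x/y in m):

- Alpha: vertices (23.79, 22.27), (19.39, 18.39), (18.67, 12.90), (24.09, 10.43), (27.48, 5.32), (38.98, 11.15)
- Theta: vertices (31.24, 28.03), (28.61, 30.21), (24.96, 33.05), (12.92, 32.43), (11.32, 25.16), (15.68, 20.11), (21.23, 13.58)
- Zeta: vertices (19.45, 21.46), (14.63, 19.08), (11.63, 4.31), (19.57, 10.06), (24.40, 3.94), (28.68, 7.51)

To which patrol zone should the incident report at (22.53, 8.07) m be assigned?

Zeta

Cast a ray rightward from (22.53, 8.07). For each polygon, the edges (by vertex number in listed order) whose endpoints lie on opposite sides of y = 8.07, where each meets that height, and whether that is right or left of the point:
Alpha: 4–5 at x≈25.656 (right), 5–6 at x≈32.905 (right) → 2 crossings.
Theta: no edge straddles that height → 0 crossings.
Zeta: 2–3 at x≈12.394 (left), 3–4 at x≈16.822 (left), 4–5 at x≈21.141 (left), 6–1 at x≈28.309 (right) → 1 crossing.
Only Zeta has an odd count, so the point is inside Zeta.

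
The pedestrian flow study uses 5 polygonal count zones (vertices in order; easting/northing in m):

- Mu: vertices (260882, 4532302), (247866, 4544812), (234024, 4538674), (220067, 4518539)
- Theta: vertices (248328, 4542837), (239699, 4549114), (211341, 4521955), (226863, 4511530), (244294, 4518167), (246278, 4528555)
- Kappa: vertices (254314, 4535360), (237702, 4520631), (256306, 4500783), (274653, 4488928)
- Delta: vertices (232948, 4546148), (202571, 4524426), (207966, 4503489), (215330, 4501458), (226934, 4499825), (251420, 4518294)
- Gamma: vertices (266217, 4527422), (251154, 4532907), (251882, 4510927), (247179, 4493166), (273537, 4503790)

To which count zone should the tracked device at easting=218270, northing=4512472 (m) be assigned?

Delta

Cast a ray rightward from (218270, 4512472). For each polygon, the edges (by vertex number in listed order) whose endpoints lie on opposite sides of northing = 4512472, where each meets that height, and whether that is right or left of the point:
Mu: no edge straddles that height → 0 crossings.
Theta: 3–4 at easting≈225460.4 (right), 4–5 at easting≈229337.0 (right) → 2 crossings.
Kappa: 2–3 at easting≈245349.6 (right), 4–1 at easting≈264339.8 (right) → 2 crossings.
Delta: 2–3 at easting≈205651.3 (left), 5–6 at easting≈243701.3 (right) → 1 crossing.
Gamma: 2–3 at easting≈251830.8 (right), 5–1 at easting≈270847.8 (right) → 2 crossings.
Only Delta has an odd count, so the point is inside Delta.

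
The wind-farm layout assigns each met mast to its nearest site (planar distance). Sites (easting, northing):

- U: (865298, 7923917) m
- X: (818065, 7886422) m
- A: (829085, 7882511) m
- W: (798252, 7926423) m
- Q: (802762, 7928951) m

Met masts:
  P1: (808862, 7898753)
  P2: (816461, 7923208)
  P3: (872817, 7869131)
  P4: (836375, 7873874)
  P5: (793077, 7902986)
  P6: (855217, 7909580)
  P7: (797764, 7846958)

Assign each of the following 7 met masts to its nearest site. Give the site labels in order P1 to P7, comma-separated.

P1 → X (d²=236748770.00)
P2 → Q (d²=220644650.00)
P3 → A (d²=2091512224.00)
P4 → A (d²=127741869.00)
P5 → W (d²=576073594.00)
P6 → U (d²=307176130.00)
P7 → X (d²=1969537897.00)

X, Q, A, A, W, U, X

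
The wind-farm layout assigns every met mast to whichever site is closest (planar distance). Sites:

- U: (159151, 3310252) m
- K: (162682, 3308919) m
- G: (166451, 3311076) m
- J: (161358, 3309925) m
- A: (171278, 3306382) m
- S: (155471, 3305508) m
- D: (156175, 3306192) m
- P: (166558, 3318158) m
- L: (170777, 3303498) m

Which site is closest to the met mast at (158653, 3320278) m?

Squared distances to each site:
U: 100768680.000; K: 145259722.000; G: 145485608.000; J: 114501634.000; A: 352489441.000; S: 228278024.000; D: 204555880.000; P: 66983425.000; L: 428559776.000.
Minimum at P.

P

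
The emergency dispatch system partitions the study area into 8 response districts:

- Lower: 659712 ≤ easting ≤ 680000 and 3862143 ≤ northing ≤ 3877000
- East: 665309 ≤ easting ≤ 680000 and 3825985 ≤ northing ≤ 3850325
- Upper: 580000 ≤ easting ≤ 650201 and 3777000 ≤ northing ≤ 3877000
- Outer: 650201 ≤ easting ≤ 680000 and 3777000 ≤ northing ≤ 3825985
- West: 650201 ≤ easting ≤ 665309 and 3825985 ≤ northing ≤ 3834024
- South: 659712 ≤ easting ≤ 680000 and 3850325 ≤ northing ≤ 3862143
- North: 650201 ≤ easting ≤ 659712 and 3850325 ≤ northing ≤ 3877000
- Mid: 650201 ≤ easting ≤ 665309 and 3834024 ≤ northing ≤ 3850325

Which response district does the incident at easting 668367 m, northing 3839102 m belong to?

The point has easting = 668367 and northing = 3839102.
Only East satisfies 665309 ≤ easting ≤ 680000 and 3825985 ≤ northing ≤ 3850325.

East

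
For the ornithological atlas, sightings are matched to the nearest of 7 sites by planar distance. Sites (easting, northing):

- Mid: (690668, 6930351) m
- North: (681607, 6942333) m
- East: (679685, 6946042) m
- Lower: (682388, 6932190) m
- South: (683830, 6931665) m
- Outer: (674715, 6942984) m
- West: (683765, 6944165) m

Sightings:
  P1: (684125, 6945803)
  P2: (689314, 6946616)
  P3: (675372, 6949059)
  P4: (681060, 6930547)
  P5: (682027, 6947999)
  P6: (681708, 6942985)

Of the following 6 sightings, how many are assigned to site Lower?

P1 → West
P2 → West
P3 → East
P4 → Lower
P5 → East
P6 → North
1 of the 6 goes to Lower.

1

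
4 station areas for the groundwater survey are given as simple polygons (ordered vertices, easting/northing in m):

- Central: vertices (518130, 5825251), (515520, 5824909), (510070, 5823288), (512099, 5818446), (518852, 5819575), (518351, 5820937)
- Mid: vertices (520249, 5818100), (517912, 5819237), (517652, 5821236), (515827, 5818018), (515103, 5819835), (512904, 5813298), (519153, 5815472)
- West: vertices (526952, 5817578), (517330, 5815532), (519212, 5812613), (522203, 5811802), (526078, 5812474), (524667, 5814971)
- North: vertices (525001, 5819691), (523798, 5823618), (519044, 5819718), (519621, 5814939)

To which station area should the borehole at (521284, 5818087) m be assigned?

North

Cast a ray rightward from (521284, 5818087). For each polygon, the edges (by vertex number in listed order) whose endpoints lie on opposite sides of northing = 5818087, where each meets that height, and whether that is right or left of the point:
Central: no edge straddles that height → 0 crossings.
Mid: 3–4 at easting≈515866.1 (left), 4–5 at easting≈515799.5 (left), 5–6 at easting≈514515.0 (left), 7–1 at easting≈520243.6 (left) → 0 crossings.
West: no edge straddles that height → 0 crossings.
North: 3–4 at easting≈519240.9 (left), 4–1 at easting≈523185.0 (right) → 1 crossing.
Only North has an odd count, so the point is inside North.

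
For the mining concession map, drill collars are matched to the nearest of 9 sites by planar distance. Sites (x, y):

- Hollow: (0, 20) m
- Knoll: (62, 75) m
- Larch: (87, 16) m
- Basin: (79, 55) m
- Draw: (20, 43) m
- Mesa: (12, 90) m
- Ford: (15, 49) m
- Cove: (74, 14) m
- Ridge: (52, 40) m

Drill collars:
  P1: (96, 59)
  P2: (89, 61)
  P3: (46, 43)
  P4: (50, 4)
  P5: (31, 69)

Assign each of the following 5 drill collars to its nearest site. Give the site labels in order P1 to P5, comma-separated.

Basin, Basin, Ridge, Cove, Ford

P1 → Basin (d²=305.00)
P2 → Basin (d²=136.00)
P3 → Ridge (d²=45.00)
P4 → Cove (d²=676.00)
P5 → Ford (d²=656.00)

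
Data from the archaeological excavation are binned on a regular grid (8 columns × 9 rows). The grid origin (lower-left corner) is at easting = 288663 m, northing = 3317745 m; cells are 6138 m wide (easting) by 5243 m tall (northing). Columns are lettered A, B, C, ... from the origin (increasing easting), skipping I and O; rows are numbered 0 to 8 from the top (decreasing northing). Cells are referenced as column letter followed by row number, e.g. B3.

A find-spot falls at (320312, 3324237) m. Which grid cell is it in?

Column index: ⌊(320312 − 288663) / 6138⌋ = ⌊5.156⌋ = 5 → column F
Row offset from origin: ⌊(3324237 − 3317745) / 5243⌋ = ⌊1.238⌋ = 1 → row 7 (counted from top)

F7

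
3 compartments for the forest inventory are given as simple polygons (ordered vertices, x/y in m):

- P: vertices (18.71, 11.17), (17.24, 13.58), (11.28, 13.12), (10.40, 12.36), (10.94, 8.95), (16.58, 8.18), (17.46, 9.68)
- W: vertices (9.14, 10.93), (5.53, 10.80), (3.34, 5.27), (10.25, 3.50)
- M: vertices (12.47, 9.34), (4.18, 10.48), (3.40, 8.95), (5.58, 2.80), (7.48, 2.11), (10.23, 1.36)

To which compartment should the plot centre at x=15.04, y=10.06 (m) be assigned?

P

Cast a ray rightward from (15.04, 10.06). For each polygon, the edges (by vertex number in listed order) whose endpoints lie on opposite sides of y = 10.06, where each meets that height, and whether that is right or left of the point:
P: 4–5 at x≈10.764 (left), 7–1 at x≈17.779 (right) → 1 crossing.
W: 2–3 at x≈5.237 (left), 4–1 at x≈9.270 (left) → 0 crossings.
M: 1–2 at x≈7.234 (left), 2–3 at x≈3.966 (left) → 0 crossings.
Only P has an odd count, so the point is inside P.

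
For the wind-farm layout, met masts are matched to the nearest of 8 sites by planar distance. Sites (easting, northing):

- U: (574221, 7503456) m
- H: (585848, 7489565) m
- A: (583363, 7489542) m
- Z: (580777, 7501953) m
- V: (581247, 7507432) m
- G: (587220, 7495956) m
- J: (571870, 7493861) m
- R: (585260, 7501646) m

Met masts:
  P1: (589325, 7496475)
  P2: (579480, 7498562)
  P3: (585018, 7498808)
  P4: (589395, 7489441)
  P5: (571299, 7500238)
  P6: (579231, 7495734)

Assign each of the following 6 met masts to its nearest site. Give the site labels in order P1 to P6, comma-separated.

P1 → G (d²=4700386.00)
P2 → Z (d²=13181090.00)
P3 → R (d²=8112808.00)
P4 → H (d²=12596585.00)
P5 → U (d²=18893608.00)
P6 → Z (d²=41066077.00)

G, Z, R, H, U, Z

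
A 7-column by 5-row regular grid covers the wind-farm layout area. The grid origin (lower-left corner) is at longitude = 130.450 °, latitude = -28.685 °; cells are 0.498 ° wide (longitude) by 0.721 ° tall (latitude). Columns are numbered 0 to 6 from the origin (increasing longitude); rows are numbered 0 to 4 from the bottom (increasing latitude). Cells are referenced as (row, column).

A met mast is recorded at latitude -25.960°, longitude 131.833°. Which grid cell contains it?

Column index: ⌊(131.833 − 130.450) / 0.498⌋ = ⌊2.777⌋ = 2
Row offset from origin: ⌊(-25.960 − -28.685) / 0.721⌋ = ⌊3.779⌋ = 3 → row 3

(3, 2)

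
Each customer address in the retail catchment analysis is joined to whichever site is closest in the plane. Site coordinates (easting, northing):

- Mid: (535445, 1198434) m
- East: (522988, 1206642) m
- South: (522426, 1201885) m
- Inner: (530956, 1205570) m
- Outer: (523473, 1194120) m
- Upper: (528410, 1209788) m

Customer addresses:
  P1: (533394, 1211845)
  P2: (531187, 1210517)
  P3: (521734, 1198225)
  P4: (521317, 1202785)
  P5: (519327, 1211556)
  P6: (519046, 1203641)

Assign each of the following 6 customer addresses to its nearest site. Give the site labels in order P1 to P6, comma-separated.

Upper, Upper, South, South, East, South

P1 → Upper (d²=29071505.00)
P2 → Upper (d²=8243170.00)
P3 → South (d²=13874464.00)
P4 → South (d²=2039881.00)
P5 → East (d²=37550317.00)
P6 → South (d²=14507936.00)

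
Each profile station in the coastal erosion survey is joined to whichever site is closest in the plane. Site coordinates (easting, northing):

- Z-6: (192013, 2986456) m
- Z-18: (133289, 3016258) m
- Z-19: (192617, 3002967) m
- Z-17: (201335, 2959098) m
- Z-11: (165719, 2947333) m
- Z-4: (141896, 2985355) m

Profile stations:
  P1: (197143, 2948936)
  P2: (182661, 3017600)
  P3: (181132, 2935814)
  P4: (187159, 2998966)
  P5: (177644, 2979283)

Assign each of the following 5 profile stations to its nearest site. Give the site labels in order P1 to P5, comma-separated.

Z-17, Z-19, Z-11, Z-19, Z-6

P1 → Z-17 (d²=120839108.00)
P2 → Z-19 (d²=313246625.00)
P3 → Z-11 (d²=370247930.00)
P4 → Z-19 (d²=45797765.00)
P5 → Z-6 (d²=257920090.00)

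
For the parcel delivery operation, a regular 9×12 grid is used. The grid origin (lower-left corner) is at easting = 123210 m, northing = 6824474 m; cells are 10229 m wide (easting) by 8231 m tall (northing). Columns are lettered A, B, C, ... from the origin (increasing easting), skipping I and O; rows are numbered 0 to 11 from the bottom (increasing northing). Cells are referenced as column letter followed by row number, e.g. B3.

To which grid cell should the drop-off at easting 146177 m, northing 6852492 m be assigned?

Column index: ⌊(146177 − 123210) / 10229⌋ = ⌊2.245⌋ = 2 → column C
Row offset from origin: ⌊(6852492 − 6824474) / 8231⌋ = ⌊3.404⌋ = 3 → row 3

C3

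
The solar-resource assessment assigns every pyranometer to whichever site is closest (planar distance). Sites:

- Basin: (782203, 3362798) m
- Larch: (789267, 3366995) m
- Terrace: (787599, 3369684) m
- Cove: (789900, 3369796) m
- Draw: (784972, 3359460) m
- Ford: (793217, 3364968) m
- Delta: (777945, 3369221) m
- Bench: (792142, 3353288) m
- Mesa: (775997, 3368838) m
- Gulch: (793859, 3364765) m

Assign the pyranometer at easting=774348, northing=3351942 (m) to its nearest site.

Draw

Squared distances to each site:
Basin: 179553761.000; Larch: 449169370.000; Terrace: 490367565.000; Cove: 560630020.000; Draw: 169389700.000; Ford: 525715837.000; Delta: 311502250.000; Bench: 318438152.000; Mesa: 288194017.000; Gulch: 545108450.000.
Minimum at Draw.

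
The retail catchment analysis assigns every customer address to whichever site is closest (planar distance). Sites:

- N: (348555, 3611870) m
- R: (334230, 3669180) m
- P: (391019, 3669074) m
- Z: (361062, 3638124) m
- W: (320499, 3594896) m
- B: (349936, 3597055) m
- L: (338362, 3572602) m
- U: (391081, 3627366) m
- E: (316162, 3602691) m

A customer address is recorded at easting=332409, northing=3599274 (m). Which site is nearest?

Squared distances to each site:
N: 419352532.000; R: 4890164877.000; P: 8307172100.000; Z: 2330316909.000; W: 161014984.000; B: 312119690.000; L: 746833793.000; U: 4231564048.000; E: 275640898.000.
Minimum at W.

W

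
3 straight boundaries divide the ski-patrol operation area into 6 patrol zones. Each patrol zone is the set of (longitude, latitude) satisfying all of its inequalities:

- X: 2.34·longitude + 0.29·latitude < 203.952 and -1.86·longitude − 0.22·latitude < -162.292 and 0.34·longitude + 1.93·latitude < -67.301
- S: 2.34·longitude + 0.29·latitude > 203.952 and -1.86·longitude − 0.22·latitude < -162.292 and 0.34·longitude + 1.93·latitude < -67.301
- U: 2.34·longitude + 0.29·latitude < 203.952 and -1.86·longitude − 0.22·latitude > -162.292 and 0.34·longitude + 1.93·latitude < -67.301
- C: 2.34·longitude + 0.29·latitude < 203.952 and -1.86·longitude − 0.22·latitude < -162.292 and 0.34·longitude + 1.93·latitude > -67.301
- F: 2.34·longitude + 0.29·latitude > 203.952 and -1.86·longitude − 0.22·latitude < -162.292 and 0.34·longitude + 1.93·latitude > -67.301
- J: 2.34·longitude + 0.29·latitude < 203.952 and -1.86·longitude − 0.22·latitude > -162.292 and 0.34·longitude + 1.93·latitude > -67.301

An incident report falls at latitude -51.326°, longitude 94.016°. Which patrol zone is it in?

F

2.34·94.016 + 0.29·-51.326 = 205.113, which is > 203.952
-1.86·94.016 − 0.22·-51.326 = -163.578, which is < -162.292
0.34·94.016 + 1.93·-51.326 = -67.094, which is > -67.301
This sign pattern matches F.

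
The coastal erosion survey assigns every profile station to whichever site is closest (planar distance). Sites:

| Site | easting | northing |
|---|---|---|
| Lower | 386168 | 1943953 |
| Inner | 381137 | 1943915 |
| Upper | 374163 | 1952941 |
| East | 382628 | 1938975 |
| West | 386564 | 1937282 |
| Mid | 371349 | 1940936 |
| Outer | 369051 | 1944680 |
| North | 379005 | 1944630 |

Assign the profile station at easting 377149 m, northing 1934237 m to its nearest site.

East

Squared distances to each site:
Lower: 175743017.000; Inner: 109567828.000; Upper: 358755812.000; East: 52468085.000; West: 97914250.000; Mid: 78516601.000; Outer: 174633853.000; North: 111459185.000.
Minimum at East.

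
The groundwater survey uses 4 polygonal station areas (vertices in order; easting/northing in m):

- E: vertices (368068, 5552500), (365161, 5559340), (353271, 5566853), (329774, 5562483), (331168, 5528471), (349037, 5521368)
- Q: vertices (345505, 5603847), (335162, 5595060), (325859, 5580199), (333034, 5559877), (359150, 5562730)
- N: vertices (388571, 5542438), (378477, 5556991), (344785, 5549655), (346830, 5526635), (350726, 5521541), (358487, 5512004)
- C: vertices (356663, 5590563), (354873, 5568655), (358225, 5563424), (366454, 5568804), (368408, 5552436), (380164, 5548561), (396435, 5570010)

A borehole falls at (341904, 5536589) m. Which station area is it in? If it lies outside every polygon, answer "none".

Cast a ray rightward from (341904, 5536589). For each polygon, the edges (by vertex number in listed order) whose endpoints lie on opposite sides of northing = 5536589, where each meets that height, and whether that is right or left of the point:
E: 4–5 at easting≈330835.3 (left), 6–1 at easting≈358341.6 (right) → 1 crossing.
Q: no edge straddles that height → 0 crossings.
N: 3–4 at easting≈345945.7 (right), 6–1 at easting≈382789.3 (right) → 2 crossings.
C: no edge straddles that height → 0 crossings.
Only E has an odd count, so the point is inside E.

E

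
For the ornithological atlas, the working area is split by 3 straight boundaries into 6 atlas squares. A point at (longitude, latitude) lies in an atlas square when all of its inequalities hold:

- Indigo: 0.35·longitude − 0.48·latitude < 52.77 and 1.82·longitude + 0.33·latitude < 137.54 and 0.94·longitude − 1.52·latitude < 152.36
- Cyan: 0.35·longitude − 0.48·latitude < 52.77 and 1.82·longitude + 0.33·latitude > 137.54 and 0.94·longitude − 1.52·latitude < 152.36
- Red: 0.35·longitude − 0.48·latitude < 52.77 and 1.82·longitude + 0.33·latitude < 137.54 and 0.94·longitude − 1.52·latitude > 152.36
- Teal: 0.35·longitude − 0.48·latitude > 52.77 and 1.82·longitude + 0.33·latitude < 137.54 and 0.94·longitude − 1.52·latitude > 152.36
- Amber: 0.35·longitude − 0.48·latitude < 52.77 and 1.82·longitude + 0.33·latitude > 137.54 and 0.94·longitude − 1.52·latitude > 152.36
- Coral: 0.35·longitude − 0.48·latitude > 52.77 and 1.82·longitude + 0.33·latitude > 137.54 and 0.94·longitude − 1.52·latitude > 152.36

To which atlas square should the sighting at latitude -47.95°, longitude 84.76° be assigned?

0.35·84.76 − 0.48·-47.95 = 52.682, which is < 52.77
1.82·84.76 + 0.33·-47.95 = 138.440, which is > 137.54
0.94·84.76 − 1.52·-47.95 = 152.558, which is > 152.36
This sign pattern matches Amber.

Amber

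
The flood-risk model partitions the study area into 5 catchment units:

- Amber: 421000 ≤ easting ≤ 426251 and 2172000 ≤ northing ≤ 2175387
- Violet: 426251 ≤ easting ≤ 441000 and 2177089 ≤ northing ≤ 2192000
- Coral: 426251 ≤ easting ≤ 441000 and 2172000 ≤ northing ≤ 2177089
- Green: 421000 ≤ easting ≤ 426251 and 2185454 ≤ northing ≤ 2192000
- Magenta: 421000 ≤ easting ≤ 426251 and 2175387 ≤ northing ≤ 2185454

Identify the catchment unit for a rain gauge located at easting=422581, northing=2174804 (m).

Amber

The point has easting = 422581 and northing = 2174804.
Only Amber satisfies 421000 ≤ easting ≤ 426251 and 2172000 ≤ northing ≤ 2175387.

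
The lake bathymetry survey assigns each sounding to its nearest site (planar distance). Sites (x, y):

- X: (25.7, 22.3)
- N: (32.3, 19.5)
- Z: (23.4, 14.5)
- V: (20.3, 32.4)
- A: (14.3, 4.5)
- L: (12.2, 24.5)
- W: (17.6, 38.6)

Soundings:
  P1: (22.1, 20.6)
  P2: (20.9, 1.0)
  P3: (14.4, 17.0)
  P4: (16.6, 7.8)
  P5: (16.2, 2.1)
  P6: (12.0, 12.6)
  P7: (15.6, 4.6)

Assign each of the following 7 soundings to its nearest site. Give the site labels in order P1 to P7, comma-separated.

X, A, L, A, A, A, A

P1 → X (d²=15.85)
P2 → A (d²=55.81)
P3 → L (d²=61.09)
P4 → A (d²=16.18)
P5 → A (d²=9.37)
P6 → A (d²=70.90)
P7 → A (d²=1.70)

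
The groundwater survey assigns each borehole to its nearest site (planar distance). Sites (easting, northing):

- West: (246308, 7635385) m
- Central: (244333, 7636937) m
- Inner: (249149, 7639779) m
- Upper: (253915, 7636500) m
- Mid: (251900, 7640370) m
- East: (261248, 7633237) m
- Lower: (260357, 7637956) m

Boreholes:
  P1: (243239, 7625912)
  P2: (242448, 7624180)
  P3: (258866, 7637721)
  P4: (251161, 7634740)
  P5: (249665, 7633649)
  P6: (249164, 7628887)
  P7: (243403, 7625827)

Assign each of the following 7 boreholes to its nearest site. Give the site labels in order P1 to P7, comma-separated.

P1 → West (d²=99156490.00)
P2 → West (d²=140451625.00)
P3 → Lower (d²=2278306.00)
P4 → Upper (d²=10682116.00)
P5 → West (d²=14283145.00)
P6 → West (d²=50380740.00)
P7 → West (d²=99794389.00)

West, West, Lower, Upper, West, West, West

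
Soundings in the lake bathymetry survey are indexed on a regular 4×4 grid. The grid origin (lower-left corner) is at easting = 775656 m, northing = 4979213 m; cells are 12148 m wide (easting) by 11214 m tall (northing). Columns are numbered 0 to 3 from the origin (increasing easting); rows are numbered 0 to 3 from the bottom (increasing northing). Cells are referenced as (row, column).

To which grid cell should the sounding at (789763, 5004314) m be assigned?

(2, 1)

Column index: ⌊(789763 − 775656) / 12148⌋ = ⌊1.161⌋ = 1
Row offset from origin: ⌊(5004314 − 4979213) / 11214⌋ = ⌊2.238⌋ = 2 → row 2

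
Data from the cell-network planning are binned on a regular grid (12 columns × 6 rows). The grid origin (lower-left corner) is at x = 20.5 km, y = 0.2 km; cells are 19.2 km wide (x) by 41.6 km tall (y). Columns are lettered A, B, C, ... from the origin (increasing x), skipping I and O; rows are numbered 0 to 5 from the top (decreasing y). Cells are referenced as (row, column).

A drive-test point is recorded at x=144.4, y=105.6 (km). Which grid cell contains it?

(3, G)

Column index: ⌊(144.4 − 20.5) / 19.2⌋ = ⌊6.453⌋ = 6 → column G
Row offset from origin: ⌊(105.6 − 0.2) / 41.6⌋ = ⌊2.534⌋ = 2 → row 3 (counted from top)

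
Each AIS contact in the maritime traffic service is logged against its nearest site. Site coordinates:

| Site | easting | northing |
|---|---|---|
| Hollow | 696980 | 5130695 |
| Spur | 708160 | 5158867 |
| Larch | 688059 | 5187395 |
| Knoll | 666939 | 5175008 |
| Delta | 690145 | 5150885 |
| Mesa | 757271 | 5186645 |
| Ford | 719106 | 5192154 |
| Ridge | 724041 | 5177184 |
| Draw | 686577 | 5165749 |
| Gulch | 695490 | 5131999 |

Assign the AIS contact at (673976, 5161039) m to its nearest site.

Draw

Squared distances to each site:
Hollow: 1449942352.000; Spur: 1173263440.000; Larch: 892969625.000; Knoll: 244652330.000; Delta: 364540277.000; Mesa: 7593724261.000; Ford: 3004860125.000; Ridge: 2767165250.000; Draw: 180969301.000; Gulch: 1306173796.000.
Minimum at Draw.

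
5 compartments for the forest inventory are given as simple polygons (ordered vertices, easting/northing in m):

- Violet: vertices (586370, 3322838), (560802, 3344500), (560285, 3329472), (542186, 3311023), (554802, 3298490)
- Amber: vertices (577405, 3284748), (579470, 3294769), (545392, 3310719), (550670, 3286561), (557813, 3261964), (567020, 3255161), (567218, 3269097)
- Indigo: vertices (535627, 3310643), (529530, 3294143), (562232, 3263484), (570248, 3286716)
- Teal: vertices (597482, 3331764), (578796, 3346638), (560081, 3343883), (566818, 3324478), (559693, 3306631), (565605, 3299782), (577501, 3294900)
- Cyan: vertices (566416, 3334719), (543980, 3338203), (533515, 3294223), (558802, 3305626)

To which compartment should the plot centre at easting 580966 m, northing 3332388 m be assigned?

Cast a ray rightward from (580966, 3332388). For each polygon, the edges (by vertex number in listed order) whose endpoints lie on opposite sides of northing = 3332388, where each meets that height, and whether that is right or left of the point:
Violet: 1–2 at easting≈575098.0 (left), 2–3 at easting≈560385.3 (left) → 0 crossings.
Amber: no edge straddles that height → 0 crossings.
Indigo: no edge straddles that height → 0 crossings.
Teal: 1–2 at easting≈596698.1 (right), 3–4 at easting≈564071.8 (left) → 1 crossing.
Cyan: 2–3 at easting≈542596.3 (left), 4–1 at easting≈565805.9 (left) → 0 crossings.
Only Teal has an odd count, so the point is inside Teal.

Teal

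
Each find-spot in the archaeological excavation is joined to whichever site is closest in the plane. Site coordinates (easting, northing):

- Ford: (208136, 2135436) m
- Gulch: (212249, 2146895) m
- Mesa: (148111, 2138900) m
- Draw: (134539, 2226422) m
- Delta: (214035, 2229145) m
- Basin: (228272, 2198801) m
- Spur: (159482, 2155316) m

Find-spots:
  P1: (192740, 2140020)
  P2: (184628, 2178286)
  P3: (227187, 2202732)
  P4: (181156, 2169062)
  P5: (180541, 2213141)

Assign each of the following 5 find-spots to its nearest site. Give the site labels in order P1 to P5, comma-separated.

P1 → Ford (d²=258049872.00)
P2 → Spur (d²=1159942216.00)
P3 → Basin (d²=16629986.00)
P4 → Spur (d²=658714792.00)
P5 → Delta (d²=1377976052.00)

Ford, Spur, Basin, Spur, Delta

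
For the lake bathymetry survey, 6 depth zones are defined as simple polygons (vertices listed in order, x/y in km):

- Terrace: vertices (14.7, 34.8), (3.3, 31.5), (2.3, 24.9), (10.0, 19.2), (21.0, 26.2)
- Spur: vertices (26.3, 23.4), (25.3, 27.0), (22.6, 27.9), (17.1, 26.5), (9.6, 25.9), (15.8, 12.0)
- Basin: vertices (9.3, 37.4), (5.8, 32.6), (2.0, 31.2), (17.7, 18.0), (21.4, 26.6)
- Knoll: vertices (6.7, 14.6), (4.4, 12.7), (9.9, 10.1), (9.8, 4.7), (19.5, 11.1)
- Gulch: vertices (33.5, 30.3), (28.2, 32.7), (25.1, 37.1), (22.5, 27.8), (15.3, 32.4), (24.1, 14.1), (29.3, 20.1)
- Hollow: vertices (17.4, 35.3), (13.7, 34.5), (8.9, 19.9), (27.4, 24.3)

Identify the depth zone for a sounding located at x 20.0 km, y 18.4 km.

Cast a ray rightward from (20.0, 18.4). For each polygon, the edges (by vertex number in listed order) whose endpoints lie on opposite sides of y = 18.4, where each meets that height, and whether that is right or left of the point:
Terrace: no edge straddles that height → 0 crossings.
Spur: 5–6 at x≈12.95 (left), 6–1 at x≈21.69 (right) → 1 crossing.
Basin: 3–4 at x≈17.22 (left), 4–5 at x≈17.87 (left) → 0 crossings.
Knoll: no edge straddles that height → 0 crossings.
Gulch: 5–6 at x≈22.03 (right), 6–7 at x≈27.83 (right) → 2 crossings.
Hollow: no edge straddles that height → 0 crossings.
Only Spur has an odd count, so the point is inside Spur.

Spur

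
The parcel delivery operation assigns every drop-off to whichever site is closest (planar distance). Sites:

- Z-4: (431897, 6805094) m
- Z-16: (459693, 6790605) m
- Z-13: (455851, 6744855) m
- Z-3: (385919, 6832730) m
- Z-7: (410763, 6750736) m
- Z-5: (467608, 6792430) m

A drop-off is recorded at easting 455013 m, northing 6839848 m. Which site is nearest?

Z-4

Squared distances to each site:
Z-4: 1742189972.000; Z-16: 2446775449.000; Z-13: 9024372293.000; Z-3: 4824646760.000; Z-7: 9899011044.000; Z-5: 2407100749.000.
Minimum at Z-4.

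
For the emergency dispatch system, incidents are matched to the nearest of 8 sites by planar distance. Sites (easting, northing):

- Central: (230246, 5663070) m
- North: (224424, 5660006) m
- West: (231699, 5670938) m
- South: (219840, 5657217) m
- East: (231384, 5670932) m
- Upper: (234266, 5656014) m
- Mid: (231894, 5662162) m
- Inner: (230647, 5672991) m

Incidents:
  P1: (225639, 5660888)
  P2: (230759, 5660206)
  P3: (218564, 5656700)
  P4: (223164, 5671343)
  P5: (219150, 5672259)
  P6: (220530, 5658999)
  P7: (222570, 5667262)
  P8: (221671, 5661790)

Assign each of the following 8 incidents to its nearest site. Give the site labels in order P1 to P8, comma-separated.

North, Mid, South, Inner, Inner, South, North, North

P1 → North (d²=2254149.00)
P2 → Mid (d²=5114161.00)
P3 → South (d²=1895465.00)
P4 → Inner (d²=58711193.00)
P5 → Inner (d²=132716833.00)
P6 → South (d²=3651624.00)
P7 → North (d²=56086852.00)
P8 → North (d²=10761665.00)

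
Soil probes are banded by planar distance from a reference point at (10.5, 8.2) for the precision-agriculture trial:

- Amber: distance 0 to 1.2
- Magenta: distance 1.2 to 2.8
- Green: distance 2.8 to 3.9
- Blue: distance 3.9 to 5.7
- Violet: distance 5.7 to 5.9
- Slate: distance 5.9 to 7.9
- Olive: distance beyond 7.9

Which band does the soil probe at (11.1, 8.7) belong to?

Distance = √((11.1−10.5)² + (8.7−8.2)²) = √(0.360 + 0.250) = 0.781.
0 ≤ 0.781 < 1.2 → Amber.

Amber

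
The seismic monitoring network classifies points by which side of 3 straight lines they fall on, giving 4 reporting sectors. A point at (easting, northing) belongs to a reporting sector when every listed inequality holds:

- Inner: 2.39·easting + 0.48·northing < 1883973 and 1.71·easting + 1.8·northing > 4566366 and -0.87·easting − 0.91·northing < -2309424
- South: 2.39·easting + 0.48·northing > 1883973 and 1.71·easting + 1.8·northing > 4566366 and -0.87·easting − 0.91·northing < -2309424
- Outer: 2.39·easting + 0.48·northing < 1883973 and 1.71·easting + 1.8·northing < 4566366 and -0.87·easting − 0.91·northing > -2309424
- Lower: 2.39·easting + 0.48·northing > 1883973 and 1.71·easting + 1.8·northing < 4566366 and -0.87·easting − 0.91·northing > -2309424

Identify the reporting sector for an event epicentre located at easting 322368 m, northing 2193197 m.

2.39·322368 + 0.48·2193197 = 1823194.080, which is < 1883973
1.71·322368 + 1.8·2193197 = 4499003.880, which is < 4566366
-0.87·322368 − 0.91·2193197 = -2276269.430, which is > -2309424
This sign pattern matches Outer.

Outer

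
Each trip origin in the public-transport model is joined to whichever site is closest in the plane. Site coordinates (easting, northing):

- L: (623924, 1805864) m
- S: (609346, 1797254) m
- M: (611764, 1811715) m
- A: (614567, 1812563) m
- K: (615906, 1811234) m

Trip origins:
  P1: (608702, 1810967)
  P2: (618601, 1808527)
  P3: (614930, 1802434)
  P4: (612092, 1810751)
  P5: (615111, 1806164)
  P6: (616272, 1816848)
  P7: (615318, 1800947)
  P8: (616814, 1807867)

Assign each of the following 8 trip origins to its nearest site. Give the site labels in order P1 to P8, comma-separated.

M, K, S, M, K, A, S, K

P1 → M (d²=9935348.00)
P2 → K (d²=14590874.00)
P3 → S (d²=58013456.00)
P4 → M (d²=1036880.00)
P5 → K (d²=26336925.00)
P6 → A (d²=21268250.00)
P7 → S (d²=49303033.00)
P8 → K (d²=12161153.00)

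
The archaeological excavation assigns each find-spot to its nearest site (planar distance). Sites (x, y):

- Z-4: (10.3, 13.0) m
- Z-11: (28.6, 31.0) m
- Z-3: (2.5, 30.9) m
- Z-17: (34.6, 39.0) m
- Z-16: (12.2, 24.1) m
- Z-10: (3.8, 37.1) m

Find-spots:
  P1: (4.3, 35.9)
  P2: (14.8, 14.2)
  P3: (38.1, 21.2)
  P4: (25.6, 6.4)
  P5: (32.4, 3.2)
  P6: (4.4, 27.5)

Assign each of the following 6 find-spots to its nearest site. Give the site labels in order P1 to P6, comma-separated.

Z-10, Z-4, Z-11, Z-4, Z-4, Z-3

P1 → Z-10 (d²=1.69)
P2 → Z-4 (d²=21.69)
P3 → Z-11 (d²=186.29)
P4 → Z-4 (d²=277.65)
P5 → Z-4 (d²=584.45)
P6 → Z-3 (d²=15.17)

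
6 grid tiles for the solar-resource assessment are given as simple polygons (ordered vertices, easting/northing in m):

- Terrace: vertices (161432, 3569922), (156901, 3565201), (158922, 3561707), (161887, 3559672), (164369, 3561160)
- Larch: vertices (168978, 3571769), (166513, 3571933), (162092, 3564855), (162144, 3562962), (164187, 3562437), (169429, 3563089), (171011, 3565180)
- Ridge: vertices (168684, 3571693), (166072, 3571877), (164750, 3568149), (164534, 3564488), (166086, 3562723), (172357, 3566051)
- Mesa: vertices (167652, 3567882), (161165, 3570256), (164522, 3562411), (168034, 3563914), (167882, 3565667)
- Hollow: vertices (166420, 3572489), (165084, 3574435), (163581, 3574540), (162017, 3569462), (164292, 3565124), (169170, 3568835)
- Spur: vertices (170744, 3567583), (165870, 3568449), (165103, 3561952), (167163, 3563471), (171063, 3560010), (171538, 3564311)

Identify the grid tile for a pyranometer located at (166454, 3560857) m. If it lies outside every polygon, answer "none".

none

Cast a ray rightward from (166454, 3560857). For each polygon, the edges (by vertex number in listed order) whose endpoints lie on opposite sides of northing = 3560857, where each meets that height, and whether that is right or left of the point:
Terrace: 3–4 at easting≈160160.5 (left), 4–5 at easting≈163863.6 (left) → 0 crossings.
Larch: no edge straddles that height → 0 crossings.
Ridge: no edge straddles that height → 0 crossings.
Mesa: no edge straddles that height → 0 crossings.
Hollow: no edge straddles that height → 0 crossings.
Spur: 4–5 at easting≈170108.6 (right), 5–6 at easting≈171156.5 (right) → 2 crossings.
All counts are even, so the point lies outside every listed polygon.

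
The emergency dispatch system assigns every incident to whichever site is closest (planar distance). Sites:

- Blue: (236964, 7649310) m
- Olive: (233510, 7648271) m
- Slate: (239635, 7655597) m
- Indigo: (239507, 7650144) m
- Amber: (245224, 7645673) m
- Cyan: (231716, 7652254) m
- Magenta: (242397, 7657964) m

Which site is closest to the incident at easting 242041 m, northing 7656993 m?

Squared distances to each site:
Blue: 84804418.000; Olive: 148851245.000; Slate: 7737652.000; Indigo: 53329957.000; Amber: 138273889.000; Cyan: 129063746.000; Magenta: 1069577.000.
Minimum at Magenta.

Magenta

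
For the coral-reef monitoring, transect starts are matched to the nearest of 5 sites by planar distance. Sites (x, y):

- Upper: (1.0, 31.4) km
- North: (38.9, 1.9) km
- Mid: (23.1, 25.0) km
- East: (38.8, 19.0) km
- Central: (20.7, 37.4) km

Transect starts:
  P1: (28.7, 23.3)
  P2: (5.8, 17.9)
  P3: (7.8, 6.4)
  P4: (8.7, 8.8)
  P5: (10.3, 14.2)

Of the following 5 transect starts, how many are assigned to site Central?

P1 → Mid
P2 → Upper
P3 → Mid
P4 → Mid
P5 → Mid
0 of the 5 go to Central.

0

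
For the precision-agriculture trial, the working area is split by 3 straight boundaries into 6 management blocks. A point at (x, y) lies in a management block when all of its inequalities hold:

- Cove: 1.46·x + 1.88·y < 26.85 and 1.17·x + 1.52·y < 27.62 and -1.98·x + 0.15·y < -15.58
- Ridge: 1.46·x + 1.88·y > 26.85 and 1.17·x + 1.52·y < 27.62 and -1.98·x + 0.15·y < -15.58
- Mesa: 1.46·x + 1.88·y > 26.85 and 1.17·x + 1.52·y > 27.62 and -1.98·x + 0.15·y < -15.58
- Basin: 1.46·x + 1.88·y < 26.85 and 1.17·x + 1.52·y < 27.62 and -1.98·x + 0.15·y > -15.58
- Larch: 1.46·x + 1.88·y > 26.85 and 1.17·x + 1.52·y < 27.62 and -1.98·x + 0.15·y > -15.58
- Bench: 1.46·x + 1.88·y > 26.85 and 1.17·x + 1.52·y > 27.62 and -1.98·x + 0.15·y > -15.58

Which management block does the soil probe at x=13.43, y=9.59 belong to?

1.46·13.43 + 1.88·9.59 = 37.637, which is > 26.85
1.17·13.43 + 1.52·9.59 = 30.290, which is > 27.62
-1.98·13.43 + 0.15·9.59 = -25.153, which is < -15.58
This sign pattern matches Mesa.

Mesa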